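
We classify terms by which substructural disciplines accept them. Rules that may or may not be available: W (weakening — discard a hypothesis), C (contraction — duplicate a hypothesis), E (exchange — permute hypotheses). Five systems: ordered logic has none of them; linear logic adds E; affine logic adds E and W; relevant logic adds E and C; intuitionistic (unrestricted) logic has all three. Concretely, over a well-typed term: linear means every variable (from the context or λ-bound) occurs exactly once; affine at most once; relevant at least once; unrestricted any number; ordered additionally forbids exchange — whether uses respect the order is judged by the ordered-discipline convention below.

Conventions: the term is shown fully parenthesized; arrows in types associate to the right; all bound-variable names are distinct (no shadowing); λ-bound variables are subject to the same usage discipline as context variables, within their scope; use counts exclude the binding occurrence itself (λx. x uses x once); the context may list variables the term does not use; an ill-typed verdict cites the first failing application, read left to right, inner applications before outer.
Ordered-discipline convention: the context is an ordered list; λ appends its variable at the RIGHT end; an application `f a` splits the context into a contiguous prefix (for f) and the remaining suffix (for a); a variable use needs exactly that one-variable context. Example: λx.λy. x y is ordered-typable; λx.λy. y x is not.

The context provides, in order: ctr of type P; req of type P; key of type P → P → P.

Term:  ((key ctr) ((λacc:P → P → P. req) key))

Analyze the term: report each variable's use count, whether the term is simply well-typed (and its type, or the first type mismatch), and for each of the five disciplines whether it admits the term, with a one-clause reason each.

variable uses: ctr ×1, req ×1, key ×2, acc [bound] ×0
left-to-right use order: key, ctr, req, key
typing: ✓ — P
ordered: ✗, needs contraction — key ×2; acc left unused
linear: ✗, needs contraction — key ×2; acc left unused
affine: ✗, needs contraction — key ×2
relevant: ✗, acc left unused
unrestricted: ✓, simply typable at P; W, C, E all held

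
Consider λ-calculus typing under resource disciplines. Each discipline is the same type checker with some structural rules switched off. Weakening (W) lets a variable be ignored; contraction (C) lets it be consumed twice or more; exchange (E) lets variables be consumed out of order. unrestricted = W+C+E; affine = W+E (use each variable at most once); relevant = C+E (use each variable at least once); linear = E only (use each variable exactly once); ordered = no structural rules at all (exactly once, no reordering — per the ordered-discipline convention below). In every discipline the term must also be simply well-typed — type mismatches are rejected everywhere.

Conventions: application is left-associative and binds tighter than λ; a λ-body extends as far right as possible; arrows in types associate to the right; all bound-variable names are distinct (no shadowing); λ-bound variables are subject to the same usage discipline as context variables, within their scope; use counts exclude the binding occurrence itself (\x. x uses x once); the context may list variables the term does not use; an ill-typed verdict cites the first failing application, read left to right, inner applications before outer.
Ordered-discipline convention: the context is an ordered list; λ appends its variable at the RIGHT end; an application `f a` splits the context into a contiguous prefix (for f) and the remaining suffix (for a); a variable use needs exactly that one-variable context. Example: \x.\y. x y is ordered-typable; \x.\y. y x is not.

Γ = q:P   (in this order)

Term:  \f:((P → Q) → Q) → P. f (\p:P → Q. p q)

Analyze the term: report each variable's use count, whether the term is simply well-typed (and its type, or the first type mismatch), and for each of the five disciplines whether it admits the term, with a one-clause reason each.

variable uses: q: 1, f (bound): 1, p (bound): 1
order of uses: f, p, q
typing: well-typed — term : (((P → Q) → Q) → P) → P
ordered: ✗ — needs exchange: uses follow f, p, q
linear: ✓ — q, f, p: one use apiece
affine: ✓ — at most one use each (q, f, p)
relevant: ✓ — q, f, p: all used, weakening unneeded
unrestricted: ✓ — simply typable at (((P → Q) → Q) → P) → P; W, C, E all held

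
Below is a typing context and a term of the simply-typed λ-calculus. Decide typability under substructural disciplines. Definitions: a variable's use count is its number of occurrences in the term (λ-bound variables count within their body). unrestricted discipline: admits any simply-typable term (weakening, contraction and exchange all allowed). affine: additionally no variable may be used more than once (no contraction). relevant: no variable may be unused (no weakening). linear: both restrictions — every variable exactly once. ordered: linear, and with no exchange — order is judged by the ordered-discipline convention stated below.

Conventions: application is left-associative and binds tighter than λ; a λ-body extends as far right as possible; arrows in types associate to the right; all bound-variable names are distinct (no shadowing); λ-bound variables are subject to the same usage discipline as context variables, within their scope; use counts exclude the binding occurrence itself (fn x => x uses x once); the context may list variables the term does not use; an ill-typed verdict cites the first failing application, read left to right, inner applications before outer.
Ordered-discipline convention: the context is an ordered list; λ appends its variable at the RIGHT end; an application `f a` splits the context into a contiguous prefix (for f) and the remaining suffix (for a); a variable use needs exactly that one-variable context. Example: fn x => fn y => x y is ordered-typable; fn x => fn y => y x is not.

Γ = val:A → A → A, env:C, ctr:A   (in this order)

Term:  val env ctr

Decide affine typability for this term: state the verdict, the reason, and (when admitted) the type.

no — not simply typable
use counts: val=1; env=1; ctr=1
left-to-right use order: val, env, ctr
typing: ill-typed: argument of type C where A is required
all disciplines: ordered ✗; linear ✗; affine ✗; relevant ✗; unrestricted ✗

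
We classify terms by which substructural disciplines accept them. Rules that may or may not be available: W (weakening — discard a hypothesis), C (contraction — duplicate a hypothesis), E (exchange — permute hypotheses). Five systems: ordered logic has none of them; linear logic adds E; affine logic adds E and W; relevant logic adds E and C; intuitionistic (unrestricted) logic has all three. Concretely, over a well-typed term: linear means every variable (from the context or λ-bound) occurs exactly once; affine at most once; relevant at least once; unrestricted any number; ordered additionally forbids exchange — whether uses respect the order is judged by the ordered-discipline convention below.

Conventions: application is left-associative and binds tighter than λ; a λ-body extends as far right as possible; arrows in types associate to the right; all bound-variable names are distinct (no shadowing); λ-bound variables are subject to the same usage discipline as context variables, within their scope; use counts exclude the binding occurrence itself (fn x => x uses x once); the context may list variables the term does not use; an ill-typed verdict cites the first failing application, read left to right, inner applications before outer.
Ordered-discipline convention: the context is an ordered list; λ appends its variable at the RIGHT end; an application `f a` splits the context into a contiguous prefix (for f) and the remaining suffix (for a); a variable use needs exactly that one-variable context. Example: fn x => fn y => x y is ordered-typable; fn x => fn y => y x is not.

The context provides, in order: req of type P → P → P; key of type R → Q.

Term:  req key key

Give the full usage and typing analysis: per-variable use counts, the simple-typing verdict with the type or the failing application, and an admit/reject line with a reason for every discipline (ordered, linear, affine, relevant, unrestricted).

variable uses: req=1, key=2
order of uses: req, key, key
typing: ill-typed: argument of type R → Q where P is required
ordered: ✗, the type mismatch rejects it
linear: ✗, not simply typable
affine: ✗, fails simple typing
relevant: ✗, a type mismatch blocks all five
unrestricted: ✗, the type mismatch rejects it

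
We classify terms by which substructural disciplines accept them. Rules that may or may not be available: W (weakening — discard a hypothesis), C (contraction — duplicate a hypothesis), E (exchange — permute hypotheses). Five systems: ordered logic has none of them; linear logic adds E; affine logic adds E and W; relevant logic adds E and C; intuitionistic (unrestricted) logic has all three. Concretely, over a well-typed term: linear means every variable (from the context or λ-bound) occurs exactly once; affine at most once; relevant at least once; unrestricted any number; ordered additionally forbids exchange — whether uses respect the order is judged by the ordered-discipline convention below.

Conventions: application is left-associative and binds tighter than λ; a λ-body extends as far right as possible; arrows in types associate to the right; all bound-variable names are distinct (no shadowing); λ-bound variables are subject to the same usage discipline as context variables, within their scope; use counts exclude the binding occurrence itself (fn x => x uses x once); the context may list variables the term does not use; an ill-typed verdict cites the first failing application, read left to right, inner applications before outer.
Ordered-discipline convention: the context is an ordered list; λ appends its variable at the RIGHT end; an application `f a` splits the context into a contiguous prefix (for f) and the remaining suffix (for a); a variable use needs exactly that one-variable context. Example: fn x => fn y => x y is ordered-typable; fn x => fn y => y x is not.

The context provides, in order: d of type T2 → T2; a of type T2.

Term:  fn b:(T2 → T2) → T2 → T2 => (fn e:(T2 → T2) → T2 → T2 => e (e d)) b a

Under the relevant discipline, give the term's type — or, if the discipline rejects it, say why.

term : ((T2 → T2) → T2 → T2) → T2
use counts: d: 1×; a: 1×; b (bound): 1×; e (bound): 2×
left-to-right use order: e, e, d, b, a
typing: ✓ — ((T2 → T2) → T2 → T2) → T2
per-discipline verdicts: ordered ✗; linear ✗; affine ✗; relevant ✓; unrestricted ✓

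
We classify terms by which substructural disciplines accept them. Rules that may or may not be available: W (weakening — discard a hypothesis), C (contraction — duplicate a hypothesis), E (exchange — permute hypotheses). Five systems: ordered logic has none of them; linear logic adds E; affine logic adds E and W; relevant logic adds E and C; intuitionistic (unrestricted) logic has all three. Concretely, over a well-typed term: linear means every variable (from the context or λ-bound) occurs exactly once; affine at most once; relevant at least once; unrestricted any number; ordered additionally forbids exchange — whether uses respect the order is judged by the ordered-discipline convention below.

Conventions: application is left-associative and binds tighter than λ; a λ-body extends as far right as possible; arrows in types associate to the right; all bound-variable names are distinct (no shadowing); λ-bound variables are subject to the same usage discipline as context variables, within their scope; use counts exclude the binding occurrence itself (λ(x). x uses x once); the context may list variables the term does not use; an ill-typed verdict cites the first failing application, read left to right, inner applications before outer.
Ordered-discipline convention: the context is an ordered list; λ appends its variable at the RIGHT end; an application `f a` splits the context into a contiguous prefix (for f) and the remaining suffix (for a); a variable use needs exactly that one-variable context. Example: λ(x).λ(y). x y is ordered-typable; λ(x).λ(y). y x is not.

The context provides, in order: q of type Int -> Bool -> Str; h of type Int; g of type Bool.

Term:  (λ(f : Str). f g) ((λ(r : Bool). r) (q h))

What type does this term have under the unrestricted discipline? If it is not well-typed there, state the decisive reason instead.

not well-typed under unrestricted — fails simple typing
counts: q ×1, h ×1, g ×1, f [bound] ×1, r [bound] ×1
left-to-right use order: f, g, r, q, h
typing: ill-typed: applying a non-function (Str)
per-discipline verdicts: ordered ✗, linear ✗, affine ✗, relevant ✗, unrestricted ✗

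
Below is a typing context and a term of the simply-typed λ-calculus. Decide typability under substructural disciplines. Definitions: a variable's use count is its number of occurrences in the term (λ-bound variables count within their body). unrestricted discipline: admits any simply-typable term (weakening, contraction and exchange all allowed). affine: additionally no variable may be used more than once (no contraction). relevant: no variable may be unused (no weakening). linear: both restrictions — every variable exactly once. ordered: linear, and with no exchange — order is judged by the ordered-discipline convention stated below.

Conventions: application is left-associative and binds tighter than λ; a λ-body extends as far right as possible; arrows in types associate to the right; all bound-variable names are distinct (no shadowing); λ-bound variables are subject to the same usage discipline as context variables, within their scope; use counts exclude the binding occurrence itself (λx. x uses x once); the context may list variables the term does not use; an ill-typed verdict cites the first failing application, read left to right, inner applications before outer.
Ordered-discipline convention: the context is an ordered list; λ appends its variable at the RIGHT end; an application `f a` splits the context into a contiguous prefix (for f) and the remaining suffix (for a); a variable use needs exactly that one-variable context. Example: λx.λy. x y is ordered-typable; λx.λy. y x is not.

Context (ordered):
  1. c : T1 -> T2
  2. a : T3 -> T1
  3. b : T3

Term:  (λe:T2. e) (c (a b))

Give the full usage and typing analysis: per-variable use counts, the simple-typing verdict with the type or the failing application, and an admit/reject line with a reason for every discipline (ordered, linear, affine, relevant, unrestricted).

use counts: c: 1, a: 1, b: 1, e (bound): 1
left-to-right use order: e, c, a, b
typing: well-typed — term : T2
ordered: ✓ — c, a, b, e: once each, no exchange needed
linear: ✓ — exactly-once usage across c, a, b, e
affine: ✓ — at most one use each (c, a, b, e)
relevant: ✓ — none of c, a, b, e goes unused
unrestricted: ✓ — simply typable at T2; W, C, E all held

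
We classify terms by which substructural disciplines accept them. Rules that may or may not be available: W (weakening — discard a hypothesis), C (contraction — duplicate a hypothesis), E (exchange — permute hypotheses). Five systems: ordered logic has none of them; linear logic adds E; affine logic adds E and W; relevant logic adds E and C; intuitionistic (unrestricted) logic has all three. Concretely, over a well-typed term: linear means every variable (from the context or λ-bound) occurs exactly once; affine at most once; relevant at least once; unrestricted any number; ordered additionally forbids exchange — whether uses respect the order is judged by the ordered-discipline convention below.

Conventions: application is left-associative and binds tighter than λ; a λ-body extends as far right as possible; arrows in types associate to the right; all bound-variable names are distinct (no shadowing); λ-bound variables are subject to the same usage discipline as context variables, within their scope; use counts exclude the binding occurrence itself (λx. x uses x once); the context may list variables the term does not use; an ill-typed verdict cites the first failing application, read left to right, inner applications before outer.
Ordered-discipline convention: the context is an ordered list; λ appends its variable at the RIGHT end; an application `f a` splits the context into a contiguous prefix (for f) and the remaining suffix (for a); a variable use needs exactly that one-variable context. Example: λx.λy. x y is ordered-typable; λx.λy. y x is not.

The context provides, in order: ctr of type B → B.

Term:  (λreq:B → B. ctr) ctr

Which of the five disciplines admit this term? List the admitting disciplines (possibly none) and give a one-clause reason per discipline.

accepted by: unrestricted
usage: ctr=2; req [bound]=0
order of uses: ctr, ctr
typing: the term checks, with type B → B
ordered ✗ (uses contraction: ctr ×2; req left unused)
linear ✗ (uses contraction: ctr ×2; req left unused)
affine ✗ (uses contraction: ctr ×2)
relevant ✗ (req left unused)
unrestricted ✓ (type-checks (B → B) and nothing is barred)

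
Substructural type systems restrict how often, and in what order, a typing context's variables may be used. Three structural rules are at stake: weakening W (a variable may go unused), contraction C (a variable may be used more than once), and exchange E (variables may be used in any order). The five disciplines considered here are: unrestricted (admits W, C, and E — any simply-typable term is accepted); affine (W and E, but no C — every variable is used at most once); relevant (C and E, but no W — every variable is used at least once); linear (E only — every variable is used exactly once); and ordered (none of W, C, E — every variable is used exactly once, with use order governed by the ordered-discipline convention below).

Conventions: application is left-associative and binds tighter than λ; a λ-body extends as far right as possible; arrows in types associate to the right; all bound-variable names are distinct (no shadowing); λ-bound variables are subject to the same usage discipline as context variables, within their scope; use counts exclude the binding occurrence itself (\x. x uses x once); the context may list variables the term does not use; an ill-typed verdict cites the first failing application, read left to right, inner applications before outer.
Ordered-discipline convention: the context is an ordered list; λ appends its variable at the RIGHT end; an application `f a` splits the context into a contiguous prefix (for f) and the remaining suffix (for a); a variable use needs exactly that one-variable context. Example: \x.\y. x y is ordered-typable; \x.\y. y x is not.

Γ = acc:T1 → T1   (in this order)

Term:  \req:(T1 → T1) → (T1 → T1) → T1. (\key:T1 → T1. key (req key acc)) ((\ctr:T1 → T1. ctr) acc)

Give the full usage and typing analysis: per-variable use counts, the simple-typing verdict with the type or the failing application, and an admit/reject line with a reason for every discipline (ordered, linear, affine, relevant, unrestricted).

counts: acc ×2; req [bound] ×1; key [bound] ×2; ctr [bound] ×1
use order (left to right): key, req, key, acc, ctr, acc
typing: ✓ — ((T1 → T1) → (T1 → T1) → T1) → T1
ordered ✗ (repeated use of acc ×2, key ×2)
linear ✗ (repeated use of acc ×2, key ×2)
affine ✗ (repeated use of acc ×2, key ×2)
relevant ✓ (every one of acc, req, key, ctr appears)
unrestricted ✓ (well-typed at ((T1 → T1) → (T1 → T1) → T1) → T1; no restrictions here)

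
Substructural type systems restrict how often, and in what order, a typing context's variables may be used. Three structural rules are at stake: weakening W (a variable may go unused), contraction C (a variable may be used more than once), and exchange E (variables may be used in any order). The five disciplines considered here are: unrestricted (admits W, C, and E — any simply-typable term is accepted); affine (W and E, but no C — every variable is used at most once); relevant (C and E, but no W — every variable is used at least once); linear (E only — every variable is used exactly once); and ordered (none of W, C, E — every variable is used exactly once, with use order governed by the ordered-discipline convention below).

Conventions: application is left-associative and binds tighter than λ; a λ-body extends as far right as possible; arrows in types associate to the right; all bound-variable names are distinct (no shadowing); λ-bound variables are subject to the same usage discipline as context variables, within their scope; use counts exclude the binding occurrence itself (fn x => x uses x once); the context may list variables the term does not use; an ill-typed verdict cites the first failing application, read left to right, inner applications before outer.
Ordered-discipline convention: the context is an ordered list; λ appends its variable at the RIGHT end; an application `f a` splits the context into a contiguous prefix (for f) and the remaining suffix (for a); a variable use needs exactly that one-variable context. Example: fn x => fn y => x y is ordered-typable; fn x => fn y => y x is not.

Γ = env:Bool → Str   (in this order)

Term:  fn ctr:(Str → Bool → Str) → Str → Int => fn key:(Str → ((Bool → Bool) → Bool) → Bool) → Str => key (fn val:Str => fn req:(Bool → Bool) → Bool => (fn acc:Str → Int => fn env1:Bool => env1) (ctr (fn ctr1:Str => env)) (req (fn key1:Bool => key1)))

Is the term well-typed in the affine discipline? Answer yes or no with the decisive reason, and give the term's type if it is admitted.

yes — at most one use each (env, ctr, key, val, req, acc, env1, ctr1, key1); term : ((Str → Bool → Str) → Str → Int) → ((Str → ((Bool → Bool) → Bool) → Bool) → Str) → Str
counts: env ×1, ctr (bound) ×1, key (bound) ×1, val (bound) ×0, req (bound) ×1, acc (bound) ×0, env1 (bound) ×1, ctr1 (bound) ×0, key1 (bound) ×1
use order (left to right): key, env1, ctr, env, req, key1
typing: the term checks, with type ((Str → Bool → Str) → Str → Int) → ((Str → ((Bool → Bool) → Bool) → Bool) → Str) → Str
across the five disciplines: ordered ✗, linear ✗, affine ✓, relevant ✗, unrestricted ✓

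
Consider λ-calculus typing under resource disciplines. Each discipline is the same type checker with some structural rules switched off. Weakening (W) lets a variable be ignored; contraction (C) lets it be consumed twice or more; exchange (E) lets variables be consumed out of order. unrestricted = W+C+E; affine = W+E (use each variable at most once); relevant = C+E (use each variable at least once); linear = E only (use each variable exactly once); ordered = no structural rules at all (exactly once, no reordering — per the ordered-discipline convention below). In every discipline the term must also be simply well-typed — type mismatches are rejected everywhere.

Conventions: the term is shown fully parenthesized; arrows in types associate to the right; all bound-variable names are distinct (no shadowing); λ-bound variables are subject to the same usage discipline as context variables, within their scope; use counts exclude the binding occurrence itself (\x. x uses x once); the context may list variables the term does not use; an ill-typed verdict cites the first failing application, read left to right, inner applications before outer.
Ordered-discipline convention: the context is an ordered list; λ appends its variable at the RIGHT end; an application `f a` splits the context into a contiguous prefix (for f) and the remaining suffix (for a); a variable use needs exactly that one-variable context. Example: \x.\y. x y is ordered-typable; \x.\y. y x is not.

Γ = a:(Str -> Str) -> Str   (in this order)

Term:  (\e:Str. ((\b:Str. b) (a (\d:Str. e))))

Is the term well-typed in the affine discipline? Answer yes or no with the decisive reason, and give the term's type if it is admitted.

yes — a, e, b, d: no repeats, contraction unneeded; term : Str -> Str
use counts: a ×1, e (λ-bound) ×1, b (λ-bound) ×1, d (λ-bound) ×0
uses in reading order: b, a, e
typing: well-typed — term : Str -> Str
per-discipline verdicts: ordered ✗; linear ✗; affine ✓; relevant ✗; unrestricted ✓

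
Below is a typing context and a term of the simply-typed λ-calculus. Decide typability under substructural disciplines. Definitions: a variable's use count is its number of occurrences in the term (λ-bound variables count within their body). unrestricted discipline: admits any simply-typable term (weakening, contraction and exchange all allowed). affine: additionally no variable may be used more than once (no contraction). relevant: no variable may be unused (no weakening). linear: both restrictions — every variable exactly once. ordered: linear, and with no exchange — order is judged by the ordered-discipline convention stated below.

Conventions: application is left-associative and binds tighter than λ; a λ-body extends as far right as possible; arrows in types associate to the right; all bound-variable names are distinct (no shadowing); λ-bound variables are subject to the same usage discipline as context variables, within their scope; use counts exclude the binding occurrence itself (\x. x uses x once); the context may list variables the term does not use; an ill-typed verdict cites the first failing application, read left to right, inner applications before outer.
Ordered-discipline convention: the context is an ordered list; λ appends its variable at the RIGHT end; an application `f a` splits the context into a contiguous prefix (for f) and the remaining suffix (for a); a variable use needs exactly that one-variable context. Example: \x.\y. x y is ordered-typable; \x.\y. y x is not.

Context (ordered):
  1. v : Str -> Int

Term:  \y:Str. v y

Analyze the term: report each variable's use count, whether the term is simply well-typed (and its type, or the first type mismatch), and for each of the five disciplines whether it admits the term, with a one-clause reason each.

usage: v=1, y (bound)=1
order of uses: v, y
typing: well-typed — term : Str -> Int
ordered: ✓, one use each (v, y); ordered split holds
linear: ✓, exactly-once usage across v, y
affine: ✓, v, y: no repeats, contraction unneeded
relevant: ✓, every one of v, y appears
unrestricted: ✓, typability at Str -> Int is all that's needed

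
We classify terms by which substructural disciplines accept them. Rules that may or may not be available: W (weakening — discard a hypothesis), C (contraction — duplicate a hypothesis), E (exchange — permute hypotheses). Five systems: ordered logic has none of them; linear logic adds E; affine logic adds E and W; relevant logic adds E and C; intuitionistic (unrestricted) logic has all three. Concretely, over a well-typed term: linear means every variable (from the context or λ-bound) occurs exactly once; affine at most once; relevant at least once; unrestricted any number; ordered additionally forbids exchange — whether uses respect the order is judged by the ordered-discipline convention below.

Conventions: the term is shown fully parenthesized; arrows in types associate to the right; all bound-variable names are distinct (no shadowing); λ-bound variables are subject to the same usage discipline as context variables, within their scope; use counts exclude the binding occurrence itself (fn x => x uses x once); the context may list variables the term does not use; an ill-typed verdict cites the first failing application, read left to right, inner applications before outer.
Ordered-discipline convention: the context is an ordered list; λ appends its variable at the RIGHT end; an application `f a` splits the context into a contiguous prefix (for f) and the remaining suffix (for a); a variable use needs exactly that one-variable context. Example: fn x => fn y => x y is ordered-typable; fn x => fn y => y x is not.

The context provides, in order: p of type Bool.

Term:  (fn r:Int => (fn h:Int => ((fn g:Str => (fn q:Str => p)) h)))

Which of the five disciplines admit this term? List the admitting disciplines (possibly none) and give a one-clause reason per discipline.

admitting disciplines: none
use counts: p ×1; r (bound) ×0; h (bound) ×1; g (bound) ×0; q (bound) ×0
left-to-right use order: p, h
typing: ill-typed: an argument Int mismatches the expected Str
ordered ✗ (a type mismatch blocks all five)
linear ✗ (the type mismatch rejects it)
affine ✗ (not simply typable)
relevant ✗ (fails simple typing)
unrestricted ✗ (a type mismatch blocks all five)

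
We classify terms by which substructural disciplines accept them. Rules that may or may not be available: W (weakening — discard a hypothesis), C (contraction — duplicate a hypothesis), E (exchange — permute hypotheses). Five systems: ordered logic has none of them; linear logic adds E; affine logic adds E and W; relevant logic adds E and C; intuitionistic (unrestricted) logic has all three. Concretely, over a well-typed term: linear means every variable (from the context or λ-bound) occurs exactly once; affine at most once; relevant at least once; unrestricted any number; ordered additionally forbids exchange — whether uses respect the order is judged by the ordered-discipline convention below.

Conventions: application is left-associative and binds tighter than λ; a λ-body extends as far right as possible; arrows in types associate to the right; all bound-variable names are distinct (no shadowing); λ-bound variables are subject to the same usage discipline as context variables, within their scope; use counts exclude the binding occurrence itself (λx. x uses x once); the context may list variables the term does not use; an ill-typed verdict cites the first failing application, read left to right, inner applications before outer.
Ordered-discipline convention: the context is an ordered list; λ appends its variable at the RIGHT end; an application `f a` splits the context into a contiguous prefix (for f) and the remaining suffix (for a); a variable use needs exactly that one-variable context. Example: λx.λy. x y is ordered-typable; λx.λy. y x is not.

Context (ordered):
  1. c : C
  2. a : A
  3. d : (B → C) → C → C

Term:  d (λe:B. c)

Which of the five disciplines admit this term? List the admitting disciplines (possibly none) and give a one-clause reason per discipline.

admitted in: affine, unrestricted
variable uses: c: 1, a: 0, d: 1, e [bound]: 0
order of uses: d, c
typing: well-typed at C → C
ordered: ✗ — a, e left unused
linear: ✗ — a, e left unused
affine: ✓ — at most one use each (c, a, d, e)
relevant: ✗ — a, e left unused
unrestricted: ✓ — typability at C → C is all that's needed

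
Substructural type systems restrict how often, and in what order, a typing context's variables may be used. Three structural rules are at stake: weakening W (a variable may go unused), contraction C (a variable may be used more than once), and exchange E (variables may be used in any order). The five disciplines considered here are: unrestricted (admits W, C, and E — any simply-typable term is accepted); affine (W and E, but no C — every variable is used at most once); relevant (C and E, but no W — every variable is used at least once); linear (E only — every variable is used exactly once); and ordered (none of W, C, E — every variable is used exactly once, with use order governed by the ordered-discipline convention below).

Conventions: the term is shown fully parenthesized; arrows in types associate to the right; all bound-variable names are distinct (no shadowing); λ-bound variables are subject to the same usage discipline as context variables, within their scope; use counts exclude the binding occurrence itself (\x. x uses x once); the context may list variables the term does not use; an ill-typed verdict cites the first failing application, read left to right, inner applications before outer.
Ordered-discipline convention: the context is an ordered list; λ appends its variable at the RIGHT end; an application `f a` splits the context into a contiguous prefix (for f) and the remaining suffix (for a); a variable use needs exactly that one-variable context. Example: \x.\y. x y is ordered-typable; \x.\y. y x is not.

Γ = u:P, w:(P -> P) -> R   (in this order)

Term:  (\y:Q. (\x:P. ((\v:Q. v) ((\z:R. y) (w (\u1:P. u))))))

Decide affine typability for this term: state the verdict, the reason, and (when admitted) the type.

yes — none of u, w, y, x, v, z, u1 used more than once; term : Q -> P -> Q
use counts: u=1, w=1, y (λ-bound)=1, x (λ-bound)=0, v (λ-bound)=1, z (λ-bound)=0, u1 (λ-bound)=0
order of uses: v, y, w, u
typing: the term checks, with type Q -> P -> Q
per-discipline verdicts: ordered ✗ | linear ✗ | affine ✓ | relevant ✗ | unrestricted ✓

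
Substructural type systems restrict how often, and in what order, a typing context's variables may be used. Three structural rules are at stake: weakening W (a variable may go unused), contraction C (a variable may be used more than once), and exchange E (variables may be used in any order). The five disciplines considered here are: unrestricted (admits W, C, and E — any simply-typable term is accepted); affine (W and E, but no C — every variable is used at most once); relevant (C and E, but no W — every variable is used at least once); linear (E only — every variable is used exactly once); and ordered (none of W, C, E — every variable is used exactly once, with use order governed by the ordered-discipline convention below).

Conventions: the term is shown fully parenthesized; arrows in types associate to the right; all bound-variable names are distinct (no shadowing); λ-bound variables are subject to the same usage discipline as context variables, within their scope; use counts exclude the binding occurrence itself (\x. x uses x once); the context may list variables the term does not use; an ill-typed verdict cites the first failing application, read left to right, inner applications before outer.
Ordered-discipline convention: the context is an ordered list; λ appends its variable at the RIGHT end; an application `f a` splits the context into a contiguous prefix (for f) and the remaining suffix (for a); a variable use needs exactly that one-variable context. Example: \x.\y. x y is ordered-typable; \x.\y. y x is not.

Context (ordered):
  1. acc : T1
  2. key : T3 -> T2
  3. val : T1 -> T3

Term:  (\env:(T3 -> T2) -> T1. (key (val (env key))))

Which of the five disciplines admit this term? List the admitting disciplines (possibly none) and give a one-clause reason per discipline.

admitting disciplines: unrestricted
use counts: acc: 0×; key: 2×; val: 1×; env (λ-bound): 1×
left-to-right use order: key, val, env, key
typing: ✓ — ((T3 -> T2) -> T1) -> T2
ordered ✗ (key ×2 used more than once (contraction); unused: acc — weakening required)
linear ✗ (key ×2 used more than once (contraction); unused: acc — weakening required)
affine ✗ (key ×2 used more than once (contraction))
relevant ✗ (unused: acc — weakening required)
unrestricted ✓ (simply typable at ((T3 -> T2) -> T1) -> T2; W, C, E all held)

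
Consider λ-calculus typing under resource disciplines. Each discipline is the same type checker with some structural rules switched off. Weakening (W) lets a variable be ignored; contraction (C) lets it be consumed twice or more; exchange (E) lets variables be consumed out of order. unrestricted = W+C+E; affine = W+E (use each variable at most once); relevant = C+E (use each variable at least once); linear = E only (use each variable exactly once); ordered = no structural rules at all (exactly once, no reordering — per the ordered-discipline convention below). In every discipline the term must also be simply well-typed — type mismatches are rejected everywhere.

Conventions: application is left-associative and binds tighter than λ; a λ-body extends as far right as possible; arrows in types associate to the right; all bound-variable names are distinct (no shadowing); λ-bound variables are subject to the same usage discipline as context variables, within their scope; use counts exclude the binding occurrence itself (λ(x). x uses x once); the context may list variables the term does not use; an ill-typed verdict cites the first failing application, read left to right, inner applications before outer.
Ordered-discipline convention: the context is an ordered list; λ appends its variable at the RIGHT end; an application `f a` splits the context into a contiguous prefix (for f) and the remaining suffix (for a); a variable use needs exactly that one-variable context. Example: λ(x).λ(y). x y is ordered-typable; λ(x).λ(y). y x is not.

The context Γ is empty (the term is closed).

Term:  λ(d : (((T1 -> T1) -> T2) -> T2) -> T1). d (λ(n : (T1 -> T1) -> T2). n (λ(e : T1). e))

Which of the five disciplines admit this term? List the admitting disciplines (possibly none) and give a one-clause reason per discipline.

accepted by: ordered, linear, affine, relevant, unrestricted
variable uses: d (bound)=1; n (bound)=1; e (bound)=1
uses in reading order: d, n, e
typing: ✓ — ((((T1 -> T1) -> T2) -> T2) -> T1) -> T1
ordered: ✓, single-use (d, n, e), ordered derivation ok
linear: ✓, exactly-once usage across d, n, e
affine: ✓, at most one use each (d, n, e)
relevant: ✓, at least one use each (d, n, e)
unrestricted: ✓, well-typed at ((((T1 -> T1) -> T2) -> T2) -> T1) -> T1; no restrictions here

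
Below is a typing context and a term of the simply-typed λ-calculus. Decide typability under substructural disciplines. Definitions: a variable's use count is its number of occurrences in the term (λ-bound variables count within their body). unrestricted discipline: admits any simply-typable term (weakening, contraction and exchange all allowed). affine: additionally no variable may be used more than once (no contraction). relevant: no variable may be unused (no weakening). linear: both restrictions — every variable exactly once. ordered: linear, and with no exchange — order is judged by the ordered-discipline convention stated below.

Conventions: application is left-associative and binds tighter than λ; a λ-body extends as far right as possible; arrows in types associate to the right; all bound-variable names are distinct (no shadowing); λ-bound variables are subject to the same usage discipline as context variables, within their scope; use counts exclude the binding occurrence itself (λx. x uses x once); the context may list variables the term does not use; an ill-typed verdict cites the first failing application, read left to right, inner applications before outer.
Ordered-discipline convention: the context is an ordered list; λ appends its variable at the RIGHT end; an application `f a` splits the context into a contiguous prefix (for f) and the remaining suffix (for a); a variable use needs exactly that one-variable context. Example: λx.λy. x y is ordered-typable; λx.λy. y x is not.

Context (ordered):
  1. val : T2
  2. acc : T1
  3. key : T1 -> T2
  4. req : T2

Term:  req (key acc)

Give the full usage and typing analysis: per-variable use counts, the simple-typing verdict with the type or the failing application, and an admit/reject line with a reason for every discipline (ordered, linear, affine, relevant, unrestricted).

variable uses: val=0; acc=1; key=1; req=1
uses in reading order: req, key, acc
typing: ill-typed: can't apply a value of type T2
ordered: ✗, fails simple typing
linear: ✗, a type mismatch blocks all five
affine: ✗, the type mismatch rejects it
relevant: ✗, not simply typable
unrestricted: ✗, fails simple typing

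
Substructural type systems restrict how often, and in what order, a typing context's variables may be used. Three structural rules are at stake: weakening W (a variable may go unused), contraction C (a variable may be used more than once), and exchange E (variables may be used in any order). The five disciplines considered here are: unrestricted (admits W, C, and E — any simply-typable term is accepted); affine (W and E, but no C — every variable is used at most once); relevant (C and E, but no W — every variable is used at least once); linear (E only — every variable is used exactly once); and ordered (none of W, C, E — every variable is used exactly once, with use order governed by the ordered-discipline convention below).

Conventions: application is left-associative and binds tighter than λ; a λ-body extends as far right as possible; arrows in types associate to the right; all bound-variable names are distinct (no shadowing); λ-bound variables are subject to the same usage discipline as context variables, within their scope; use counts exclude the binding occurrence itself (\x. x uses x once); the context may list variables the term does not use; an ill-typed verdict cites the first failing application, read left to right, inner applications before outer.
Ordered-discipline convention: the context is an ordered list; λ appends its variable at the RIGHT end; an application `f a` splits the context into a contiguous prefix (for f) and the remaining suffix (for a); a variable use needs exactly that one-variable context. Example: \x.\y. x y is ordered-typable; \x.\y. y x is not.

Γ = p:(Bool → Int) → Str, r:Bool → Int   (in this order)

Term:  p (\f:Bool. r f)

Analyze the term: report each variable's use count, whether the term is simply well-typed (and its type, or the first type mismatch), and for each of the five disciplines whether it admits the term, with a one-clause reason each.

use counts: p: 1×, r: 1×, f [bound]: 1×
order of uses: p, r, f
typing: the term checks, with type Str
ordered ✓ (p, r, f: once each, no exchange needed)
linear ✓ (p, r, f: one use apiece)
affine ✓ (none of p, r, f used more than once)
relevant ✓ (at least one use each (p, r, f))
unrestricted ✓ (typability at Str is all that's needed)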